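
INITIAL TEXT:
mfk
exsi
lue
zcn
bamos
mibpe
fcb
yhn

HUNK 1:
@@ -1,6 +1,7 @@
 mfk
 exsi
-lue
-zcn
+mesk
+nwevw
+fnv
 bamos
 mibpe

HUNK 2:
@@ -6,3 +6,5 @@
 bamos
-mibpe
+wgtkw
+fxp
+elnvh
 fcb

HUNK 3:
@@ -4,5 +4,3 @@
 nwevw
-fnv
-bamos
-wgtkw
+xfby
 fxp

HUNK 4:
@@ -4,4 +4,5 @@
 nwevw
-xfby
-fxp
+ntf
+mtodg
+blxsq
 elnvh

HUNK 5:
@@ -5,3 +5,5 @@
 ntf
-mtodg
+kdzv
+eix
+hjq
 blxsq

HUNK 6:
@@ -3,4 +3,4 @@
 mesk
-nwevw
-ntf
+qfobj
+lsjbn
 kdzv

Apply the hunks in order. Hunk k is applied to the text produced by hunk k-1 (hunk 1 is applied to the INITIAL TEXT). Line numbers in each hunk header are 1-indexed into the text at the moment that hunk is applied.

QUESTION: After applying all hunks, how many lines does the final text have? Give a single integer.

Answer: 12

Derivation:
Hunk 1: at line 1 remove [lue,zcn] add [mesk,nwevw,fnv] -> 9 lines: mfk exsi mesk nwevw fnv bamos mibpe fcb yhn
Hunk 2: at line 6 remove [mibpe] add [wgtkw,fxp,elnvh] -> 11 lines: mfk exsi mesk nwevw fnv bamos wgtkw fxp elnvh fcb yhn
Hunk 3: at line 4 remove [fnv,bamos,wgtkw] add [xfby] -> 9 lines: mfk exsi mesk nwevw xfby fxp elnvh fcb yhn
Hunk 4: at line 4 remove [xfby,fxp] add [ntf,mtodg,blxsq] -> 10 lines: mfk exsi mesk nwevw ntf mtodg blxsq elnvh fcb yhn
Hunk 5: at line 5 remove [mtodg] add [kdzv,eix,hjq] -> 12 lines: mfk exsi mesk nwevw ntf kdzv eix hjq blxsq elnvh fcb yhn
Hunk 6: at line 3 remove [nwevw,ntf] add [qfobj,lsjbn] -> 12 lines: mfk exsi mesk qfobj lsjbn kdzv eix hjq blxsq elnvh fcb yhn
Final line count: 12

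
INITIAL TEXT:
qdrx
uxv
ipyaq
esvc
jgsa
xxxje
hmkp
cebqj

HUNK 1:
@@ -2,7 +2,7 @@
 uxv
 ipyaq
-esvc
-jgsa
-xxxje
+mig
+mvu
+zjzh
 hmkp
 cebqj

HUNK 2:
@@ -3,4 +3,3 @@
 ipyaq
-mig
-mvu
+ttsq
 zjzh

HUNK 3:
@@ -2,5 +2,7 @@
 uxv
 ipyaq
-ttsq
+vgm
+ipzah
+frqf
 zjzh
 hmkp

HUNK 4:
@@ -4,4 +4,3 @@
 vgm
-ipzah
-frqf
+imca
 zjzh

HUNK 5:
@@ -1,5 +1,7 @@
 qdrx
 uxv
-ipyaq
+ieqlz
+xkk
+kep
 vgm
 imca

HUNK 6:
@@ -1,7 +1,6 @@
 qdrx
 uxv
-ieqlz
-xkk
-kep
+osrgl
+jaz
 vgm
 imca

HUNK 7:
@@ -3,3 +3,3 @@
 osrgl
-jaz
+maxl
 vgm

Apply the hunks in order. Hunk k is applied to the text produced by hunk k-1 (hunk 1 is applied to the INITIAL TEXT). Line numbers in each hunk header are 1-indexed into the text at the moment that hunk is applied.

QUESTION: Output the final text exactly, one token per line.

Answer: qdrx
uxv
osrgl
maxl
vgm
imca
zjzh
hmkp
cebqj

Derivation:
Hunk 1: at line 2 remove [esvc,jgsa,xxxje] add [mig,mvu,zjzh] -> 8 lines: qdrx uxv ipyaq mig mvu zjzh hmkp cebqj
Hunk 2: at line 3 remove [mig,mvu] add [ttsq] -> 7 lines: qdrx uxv ipyaq ttsq zjzh hmkp cebqj
Hunk 3: at line 2 remove [ttsq] add [vgm,ipzah,frqf] -> 9 lines: qdrx uxv ipyaq vgm ipzah frqf zjzh hmkp cebqj
Hunk 4: at line 4 remove [ipzah,frqf] add [imca] -> 8 lines: qdrx uxv ipyaq vgm imca zjzh hmkp cebqj
Hunk 5: at line 1 remove [ipyaq] add [ieqlz,xkk,kep] -> 10 lines: qdrx uxv ieqlz xkk kep vgm imca zjzh hmkp cebqj
Hunk 6: at line 1 remove [ieqlz,xkk,kep] add [osrgl,jaz] -> 9 lines: qdrx uxv osrgl jaz vgm imca zjzh hmkp cebqj
Hunk 7: at line 3 remove [jaz] add [maxl] -> 9 lines: qdrx uxv osrgl maxl vgm imca zjzh hmkp cebqj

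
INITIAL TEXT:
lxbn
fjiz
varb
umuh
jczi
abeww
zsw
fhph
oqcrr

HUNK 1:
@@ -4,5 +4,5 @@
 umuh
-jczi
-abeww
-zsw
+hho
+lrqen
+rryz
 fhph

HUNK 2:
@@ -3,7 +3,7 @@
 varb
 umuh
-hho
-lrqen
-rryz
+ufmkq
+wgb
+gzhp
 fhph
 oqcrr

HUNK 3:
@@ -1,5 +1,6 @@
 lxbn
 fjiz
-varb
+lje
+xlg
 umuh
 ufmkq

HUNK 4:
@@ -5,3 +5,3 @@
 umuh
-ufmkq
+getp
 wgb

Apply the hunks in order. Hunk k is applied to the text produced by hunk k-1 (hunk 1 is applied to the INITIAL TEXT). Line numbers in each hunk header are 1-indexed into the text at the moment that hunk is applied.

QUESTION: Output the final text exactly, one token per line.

Hunk 1: at line 4 remove [jczi,abeww,zsw] add [hho,lrqen,rryz] -> 9 lines: lxbn fjiz varb umuh hho lrqen rryz fhph oqcrr
Hunk 2: at line 3 remove [hho,lrqen,rryz] add [ufmkq,wgb,gzhp] -> 9 lines: lxbn fjiz varb umuh ufmkq wgb gzhp fhph oqcrr
Hunk 3: at line 1 remove [varb] add [lje,xlg] -> 10 lines: lxbn fjiz lje xlg umuh ufmkq wgb gzhp fhph oqcrr
Hunk 4: at line 5 remove [ufmkq] add [getp] -> 10 lines: lxbn fjiz lje xlg umuh getp wgb gzhp fhph oqcrr

Answer: lxbn
fjiz
lje
xlg
umuh
getp
wgb
gzhp
fhph
oqcrr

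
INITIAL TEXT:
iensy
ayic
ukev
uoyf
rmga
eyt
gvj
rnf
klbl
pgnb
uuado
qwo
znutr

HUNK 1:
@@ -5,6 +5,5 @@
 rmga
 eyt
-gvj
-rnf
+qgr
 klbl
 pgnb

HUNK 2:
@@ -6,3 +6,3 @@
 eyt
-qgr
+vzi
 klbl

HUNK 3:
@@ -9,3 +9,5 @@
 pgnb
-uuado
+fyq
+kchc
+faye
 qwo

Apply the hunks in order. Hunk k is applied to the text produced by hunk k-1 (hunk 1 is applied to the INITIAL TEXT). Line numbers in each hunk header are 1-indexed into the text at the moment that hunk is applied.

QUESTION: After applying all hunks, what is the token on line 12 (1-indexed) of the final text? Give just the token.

Answer: faye

Derivation:
Hunk 1: at line 5 remove [gvj,rnf] add [qgr] -> 12 lines: iensy ayic ukev uoyf rmga eyt qgr klbl pgnb uuado qwo znutr
Hunk 2: at line 6 remove [qgr] add [vzi] -> 12 lines: iensy ayic ukev uoyf rmga eyt vzi klbl pgnb uuado qwo znutr
Hunk 3: at line 9 remove [uuado] add [fyq,kchc,faye] -> 14 lines: iensy ayic ukev uoyf rmga eyt vzi klbl pgnb fyq kchc faye qwo znutr
Final line 12: faye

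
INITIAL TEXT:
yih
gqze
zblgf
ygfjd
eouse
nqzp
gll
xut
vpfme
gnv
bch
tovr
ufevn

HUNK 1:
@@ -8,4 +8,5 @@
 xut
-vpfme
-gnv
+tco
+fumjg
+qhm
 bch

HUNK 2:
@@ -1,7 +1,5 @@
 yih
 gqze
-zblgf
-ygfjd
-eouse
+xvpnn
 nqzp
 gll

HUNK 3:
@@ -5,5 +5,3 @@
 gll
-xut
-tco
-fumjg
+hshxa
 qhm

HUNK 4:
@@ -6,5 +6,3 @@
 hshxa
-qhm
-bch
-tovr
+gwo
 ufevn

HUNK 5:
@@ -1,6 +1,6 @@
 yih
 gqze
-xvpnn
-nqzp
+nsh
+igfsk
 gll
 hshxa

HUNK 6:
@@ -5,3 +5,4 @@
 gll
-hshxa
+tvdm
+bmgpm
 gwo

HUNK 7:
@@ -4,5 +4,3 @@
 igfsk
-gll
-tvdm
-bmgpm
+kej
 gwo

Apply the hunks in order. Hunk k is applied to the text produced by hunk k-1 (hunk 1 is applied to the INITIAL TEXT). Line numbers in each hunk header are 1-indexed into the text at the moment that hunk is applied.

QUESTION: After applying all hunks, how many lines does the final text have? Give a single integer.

Hunk 1: at line 8 remove [vpfme,gnv] add [tco,fumjg,qhm] -> 14 lines: yih gqze zblgf ygfjd eouse nqzp gll xut tco fumjg qhm bch tovr ufevn
Hunk 2: at line 1 remove [zblgf,ygfjd,eouse] add [xvpnn] -> 12 lines: yih gqze xvpnn nqzp gll xut tco fumjg qhm bch tovr ufevn
Hunk 3: at line 5 remove [xut,tco,fumjg] add [hshxa] -> 10 lines: yih gqze xvpnn nqzp gll hshxa qhm bch tovr ufevn
Hunk 4: at line 6 remove [qhm,bch,tovr] add [gwo] -> 8 lines: yih gqze xvpnn nqzp gll hshxa gwo ufevn
Hunk 5: at line 1 remove [xvpnn,nqzp] add [nsh,igfsk] -> 8 lines: yih gqze nsh igfsk gll hshxa gwo ufevn
Hunk 6: at line 5 remove [hshxa] add [tvdm,bmgpm] -> 9 lines: yih gqze nsh igfsk gll tvdm bmgpm gwo ufevn
Hunk 7: at line 4 remove [gll,tvdm,bmgpm] add [kej] -> 7 lines: yih gqze nsh igfsk kej gwo ufevn
Final line count: 7

Answer: 7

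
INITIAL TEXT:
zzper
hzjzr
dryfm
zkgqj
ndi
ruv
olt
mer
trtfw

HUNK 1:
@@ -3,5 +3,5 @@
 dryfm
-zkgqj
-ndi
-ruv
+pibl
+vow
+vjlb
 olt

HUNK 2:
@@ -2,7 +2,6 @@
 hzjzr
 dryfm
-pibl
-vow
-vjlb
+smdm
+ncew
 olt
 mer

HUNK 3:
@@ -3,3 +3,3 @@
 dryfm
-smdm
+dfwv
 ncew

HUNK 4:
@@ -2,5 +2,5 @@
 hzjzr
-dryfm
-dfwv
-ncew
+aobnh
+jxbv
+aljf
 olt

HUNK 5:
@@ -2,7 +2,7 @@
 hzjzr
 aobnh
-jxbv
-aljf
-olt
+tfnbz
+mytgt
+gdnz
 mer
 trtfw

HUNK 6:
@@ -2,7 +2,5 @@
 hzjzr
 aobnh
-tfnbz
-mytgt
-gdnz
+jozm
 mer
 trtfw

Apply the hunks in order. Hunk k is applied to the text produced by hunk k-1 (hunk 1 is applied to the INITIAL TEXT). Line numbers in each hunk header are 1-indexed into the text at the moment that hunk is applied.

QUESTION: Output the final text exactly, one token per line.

Answer: zzper
hzjzr
aobnh
jozm
mer
trtfw

Derivation:
Hunk 1: at line 3 remove [zkgqj,ndi,ruv] add [pibl,vow,vjlb] -> 9 lines: zzper hzjzr dryfm pibl vow vjlb olt mer trtfw
Hunk 2: at line 2 remove [pibl,vow,vjlb] add [smdm,ncew] -> 8 lines: zzper hzjzr dryfm smdm ncew olt mer trtfw
Hunk 3: at line 3 remove [smdm] add [dfwv] -> 8 lines: zzper hzjzr dryfm dfwv ncew olt mer trtfw
Hunk 4: at line 2 remove [dryfm,dfwv,ncew] add [aobnh,jxbv,aljf] -> 8 lines: zzper hzjzr aobnh jxbv aljf olt mer trtfw
Hunk 5: at line 2 remove [jxbv,aljf,olt] add [tfnbz,mytgt,gdnz] -> 8 lines: zzper hzjzr aobnh tfnbz mytgt gdnz mer trtfw
Hunk 6: at line 2 remove [tfnbz,mytgt,gdnz] add [jozm] -> 6 lines: zzper hzjzr aobnh jozm mer trtfw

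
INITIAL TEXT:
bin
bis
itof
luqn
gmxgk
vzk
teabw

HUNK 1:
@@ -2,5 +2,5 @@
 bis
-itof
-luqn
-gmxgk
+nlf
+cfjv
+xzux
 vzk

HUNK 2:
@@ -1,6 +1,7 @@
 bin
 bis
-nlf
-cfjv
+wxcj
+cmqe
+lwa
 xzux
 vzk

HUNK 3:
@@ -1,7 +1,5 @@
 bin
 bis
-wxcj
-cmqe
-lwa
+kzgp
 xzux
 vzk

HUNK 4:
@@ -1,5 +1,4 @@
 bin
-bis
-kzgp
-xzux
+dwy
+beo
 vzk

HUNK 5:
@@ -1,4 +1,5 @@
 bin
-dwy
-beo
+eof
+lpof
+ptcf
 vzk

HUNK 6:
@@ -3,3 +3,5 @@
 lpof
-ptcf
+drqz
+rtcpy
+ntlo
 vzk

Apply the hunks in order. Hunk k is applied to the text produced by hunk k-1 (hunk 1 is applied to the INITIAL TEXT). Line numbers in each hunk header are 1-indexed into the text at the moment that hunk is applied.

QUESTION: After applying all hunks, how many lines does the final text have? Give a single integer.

Hunk 1: at line 2 remove [itof,luqn,gmxgk] add [nlf,cfjv,xzux] -> 7 lines: bin bis nlf cfjv xzux vzk teabw
Hunk 2: at line 1 remove [nlf,cfjv] add [wxcj,cmqe,lwa] -> 8 lines: bin bis wxcj cmqe lwa xzux vzk teabw
Hunk 3: at line 1 remove [wxcj,cmqe,lwa] add [kzgp] -> 6 lines: bin bis kzgp xzux vzk teabw
Hunk 4: at line 1 remove [bis,kzgp,xzux] add [dwy,beo] -> 5 lines: bin dwy beo vzk teabw
Hunk 5: at line 1 remove [dwy,beo] add [eof,lpof,ptcf] -> 6 lines: bin eof lpof ptcf vzk teabw
Hunk 6: at line 3 remove [ptcf] add [drqz,rtcpy,ntlo] -> 8 lines: bin eof lpof drqz rtcpy ntlo vzk teabw
Final line count: 8

Answer: 8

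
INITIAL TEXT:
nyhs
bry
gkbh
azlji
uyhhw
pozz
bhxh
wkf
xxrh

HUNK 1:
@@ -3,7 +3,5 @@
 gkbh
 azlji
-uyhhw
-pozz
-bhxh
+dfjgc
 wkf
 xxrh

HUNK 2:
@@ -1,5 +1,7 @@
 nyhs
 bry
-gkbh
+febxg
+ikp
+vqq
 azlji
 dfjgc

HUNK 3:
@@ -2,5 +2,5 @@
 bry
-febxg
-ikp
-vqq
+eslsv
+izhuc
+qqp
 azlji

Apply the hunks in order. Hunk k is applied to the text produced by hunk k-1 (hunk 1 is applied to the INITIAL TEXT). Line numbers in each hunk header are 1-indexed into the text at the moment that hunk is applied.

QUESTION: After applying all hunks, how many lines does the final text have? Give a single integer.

Answer: 9

Derivation:
Hunk 1: at line 3 remove [uyhhw,pozz,bhxh] add [dfjgc] -> 7 lines: nyhs bry gkbh azlji dfjgc wkf xxrh
Hunk 2: at line 1 remove [gkbh] add [febxg,ikp,vqq] -> 9 lines: nyhs bry febxg ikp vqq azlji dfjgc wkf xxrh
Hunk 3: at line 2 remove [febxg,ikp,vqq] add [eslsv,izhuc,qqp] -> 9 lines: nyhs bry eslsv izhuc qqp azlji dfjgc wkf xxrh
Final line count: 9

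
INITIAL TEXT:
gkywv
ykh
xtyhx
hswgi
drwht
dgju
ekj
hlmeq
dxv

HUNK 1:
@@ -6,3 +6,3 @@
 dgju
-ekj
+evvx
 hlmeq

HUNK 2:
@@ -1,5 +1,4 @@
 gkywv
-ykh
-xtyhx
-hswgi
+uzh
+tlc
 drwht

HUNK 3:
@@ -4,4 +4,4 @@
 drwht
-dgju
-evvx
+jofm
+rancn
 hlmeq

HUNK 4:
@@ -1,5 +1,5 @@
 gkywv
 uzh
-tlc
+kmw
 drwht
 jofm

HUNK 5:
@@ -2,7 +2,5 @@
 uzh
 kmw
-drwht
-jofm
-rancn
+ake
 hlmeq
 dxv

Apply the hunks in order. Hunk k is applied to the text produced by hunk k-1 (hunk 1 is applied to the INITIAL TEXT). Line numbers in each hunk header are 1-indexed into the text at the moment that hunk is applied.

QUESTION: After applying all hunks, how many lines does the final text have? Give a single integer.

Answer: 6

Derivation:
Hunk 1: at line 6 remove [ekj] add [evvx] -> 9 lines: gkywv ykh xtyhx hswgi drwht dgju evvx hlmeq dxv
Hunk 2: at line 1 remove [ykh,xtyhx,hswgi] add [uzh,tlc] -> 8 lines: gkywv uzh tlc drwht dgju evvx hlmeq dxv
Hunk 3: at line 4 remove [dgju,evvx] add [jofm,rancn] -> 8 lines: gkywv uzh tlc drwht jofm rancn hlmeq dxv
Hunk 4: at line 1 remove [tlc] add [kmw] -> 8 lines: gkywv uzh kmw drwht jofm rancn hlmeq dxv
Hunk 5: at line 2 remove [drwht,jofm,rancn] add [ake] -> 6 lines: gkywv uzh kmw ake hlmeq dxv
Final line count: 6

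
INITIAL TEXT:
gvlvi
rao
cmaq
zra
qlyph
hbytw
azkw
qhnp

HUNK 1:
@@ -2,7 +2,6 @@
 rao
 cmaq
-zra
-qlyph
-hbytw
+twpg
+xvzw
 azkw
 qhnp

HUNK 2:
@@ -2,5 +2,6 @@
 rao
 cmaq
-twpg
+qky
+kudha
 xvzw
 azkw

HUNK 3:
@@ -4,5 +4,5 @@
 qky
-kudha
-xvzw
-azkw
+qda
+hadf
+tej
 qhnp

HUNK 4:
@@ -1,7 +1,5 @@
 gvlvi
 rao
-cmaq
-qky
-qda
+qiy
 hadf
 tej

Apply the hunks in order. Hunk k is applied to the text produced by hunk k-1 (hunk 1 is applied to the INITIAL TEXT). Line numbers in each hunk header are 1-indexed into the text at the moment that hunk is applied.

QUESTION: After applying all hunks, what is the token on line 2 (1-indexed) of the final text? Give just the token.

Hunk 1: at line 2 remove [zra,qlyph,hbytw] add [twpg,xvzw] -> 7 lines: gvlvi rao cmaq twpg xvzw azkw qhnp
Hunk 2: at line 2 remove [twpg] add [qky,kudha] -> 8 lines: gvlvi rao cmaq qky kudha xvzw azkw qhnp
Hunk 3: at line 4 remove [kudha,xvzw,azkw] add [qda,hadf,tej] -> 8 lines: gvlvi rao cmaq qky qda hadf tej qhnp
Hunk 4: at line 1 remove [cmaq,qky,qda] add [qiy] -> 6 lines: gvlvi rao qiy hadf tej qhnp
Final line 2: rao

Answer: rao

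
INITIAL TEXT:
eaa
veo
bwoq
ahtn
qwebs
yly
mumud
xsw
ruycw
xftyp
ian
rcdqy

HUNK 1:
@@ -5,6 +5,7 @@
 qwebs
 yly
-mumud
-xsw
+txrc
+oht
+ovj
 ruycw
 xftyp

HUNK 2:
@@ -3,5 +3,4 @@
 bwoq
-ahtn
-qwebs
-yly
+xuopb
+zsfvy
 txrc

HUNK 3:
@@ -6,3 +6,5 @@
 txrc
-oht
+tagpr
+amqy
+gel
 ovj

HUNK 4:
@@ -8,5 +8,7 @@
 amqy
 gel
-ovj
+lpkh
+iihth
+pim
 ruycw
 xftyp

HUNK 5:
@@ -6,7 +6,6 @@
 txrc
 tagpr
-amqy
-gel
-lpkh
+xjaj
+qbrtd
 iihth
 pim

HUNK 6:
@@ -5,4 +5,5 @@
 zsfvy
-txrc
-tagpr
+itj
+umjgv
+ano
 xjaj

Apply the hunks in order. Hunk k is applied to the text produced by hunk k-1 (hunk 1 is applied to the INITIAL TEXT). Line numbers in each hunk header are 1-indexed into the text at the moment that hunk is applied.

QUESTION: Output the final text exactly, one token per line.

Answer: eaa
veo
bwoq
xuopb
zsfvy
itj
umjgv
ano
xjaj
qbrtd
iihth
pim
ruycw
xftyp
ian
rcdqy

Derivation:
Hunk 1: at line 5 remove [mumud,xsw] add [txrc,oht,ovj] -> 13 lines: eaa veo bwoq ahtn qwebs yly txrc oht ovj ruycw xftyp ian rcdqy
Hunk 2: at line 3 remove [ahtn,qwebs,yly] add [xuopb,zsfvy] -> 12 lines: eaa veo bwoq xuopb zsfvy txrc oht ovj ruycw xftyp ian rcdqy
Hunk 3: at line 6 remove [oht] add [tagpr,amqy,gel] -> 14 lines: eaa veo bwoq xuopb zsfvy txrc tagpr amqy gel ovj ruycw xftyp ian rcdqy
Hunk 4: at line 8 remove [ovj] add [lpkh,iihth,pim] -> 16 lines: eaa veo bwoq xuopb zsfvy txrc tagpr amqy gel lpkh iihth pim ruycw xftyp ian rcdqy
Hunk 5: at line 6 remove [amqy,gel,lpkh] add [xjaj,qbrtd] -> 15 lines: eaa veo bwoq xuopb zsfvy txrc tagpr xjaj qbrtd iihth pim ruycw xftyp ian rcdqy
Hunk 6: at line 5 remove [txrc,tagpr] add [itj,umjgv,ano] -> 16 lines: eaa veo bwoq xuopb zsfvy itj umjgv ano xjaj qbrtd iihth pim ruycw xftyp ian rcdqy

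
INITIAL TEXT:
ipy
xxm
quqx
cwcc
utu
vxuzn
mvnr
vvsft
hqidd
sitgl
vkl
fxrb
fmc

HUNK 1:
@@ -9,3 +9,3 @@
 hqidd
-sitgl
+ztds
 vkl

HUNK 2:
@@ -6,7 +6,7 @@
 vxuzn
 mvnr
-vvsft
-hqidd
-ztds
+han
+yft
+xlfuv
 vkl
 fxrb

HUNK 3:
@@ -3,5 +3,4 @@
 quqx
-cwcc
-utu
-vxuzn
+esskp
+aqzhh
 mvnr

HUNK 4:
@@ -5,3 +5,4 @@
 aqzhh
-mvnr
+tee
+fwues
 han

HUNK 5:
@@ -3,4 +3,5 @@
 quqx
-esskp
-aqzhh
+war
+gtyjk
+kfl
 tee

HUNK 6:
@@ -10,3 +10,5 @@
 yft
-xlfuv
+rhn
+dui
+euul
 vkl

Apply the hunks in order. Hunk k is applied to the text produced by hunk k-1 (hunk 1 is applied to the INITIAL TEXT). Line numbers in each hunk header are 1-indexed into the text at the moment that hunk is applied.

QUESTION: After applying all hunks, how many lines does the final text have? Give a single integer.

Answer: 16

Derivation:
Hunk 1: at line 9 remove [sitgl] add [ztds] -> 13 lines: ipy xxm quqx cwcc utu vxuzn mvnr vvsft hqidd ztds vkl fxrb fmc
Hunk 2: at line 6 remove [vvsft,hqidd,ztds] add [han,yft,xlfuv] -> 13 lines: ipy xxm quqx cwcc utu vxuzn mvnr han yft xlfuv vkl fxrb fmc
Hunk 3: at line 3 remove [cwcc,utu,vxuzn] add [esskp,aqzhh] -> 12 lines: ipy xxm quqx esskp aqzhh mvnr han yft xlfuv vkl fxrb fmc
Hunk 4: at line 5 remove [mvnr] add [tee,fwues] -> 13 lines: ipy xxm quqx esskp aqzhh tee fwues han yft xlfuv vkl fxrb fmc
Hunk 5: at line 3 remove [esskp,aqzhh] add [war,gtyjk,kfl] -> 14 lines: ipy xxm quqx war gtyjk kfl tee fwues han yft xlfuv vkl fxrb fmc
Hunk 6: at line 10 remove [xlfuv] add [rhn,dui,euul] -> 16 lines: ipy xxm quqx war gtyjk kfl tee fwues han yft rhn dui euul vkl fxrb fmc
Final line count: 16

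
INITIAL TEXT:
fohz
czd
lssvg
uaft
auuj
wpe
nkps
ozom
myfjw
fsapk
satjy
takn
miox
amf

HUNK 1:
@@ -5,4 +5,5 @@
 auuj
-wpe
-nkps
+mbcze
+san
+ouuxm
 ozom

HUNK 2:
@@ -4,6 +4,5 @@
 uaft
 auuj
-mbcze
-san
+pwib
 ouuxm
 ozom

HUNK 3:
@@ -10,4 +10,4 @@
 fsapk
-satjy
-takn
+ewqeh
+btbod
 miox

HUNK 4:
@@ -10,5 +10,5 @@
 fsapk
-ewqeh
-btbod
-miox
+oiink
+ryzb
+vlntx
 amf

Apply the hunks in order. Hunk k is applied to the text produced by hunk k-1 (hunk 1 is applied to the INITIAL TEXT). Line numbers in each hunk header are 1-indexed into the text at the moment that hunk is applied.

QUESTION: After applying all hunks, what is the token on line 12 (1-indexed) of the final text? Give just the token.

Hunk 1: at line 5 remove [wpe,nkps] add [mbcze,san,ouuxm] -> 15 lines: fohz czd lssvg uaft auuj mbcze san ouuxm ozom myfjw fsapk satjy takn miox amf
Hunk 2: at line 4 remove [mbcze,san] add [pwib] -> 14 lines: fohz czd lssvg uaft auuj pwib ouuxm ozom myfjw fsapk satjy takn miox amf
Hunk 3: at line 10 remove [satjy,takn] add [ewqeh,btbod] -> 14 lines: fohz czd lssvg uaft auuj pwib ouuxm ozom myfjw fsapk ewqeh btbod miox amf
Hunk 4: at line 10 remove [ewqeh,btbod,miox] add [oiink,ryzb,vlntx] -> 14 lines: fohz czd lssvg uaft auuj pwib ouuxm ozom myfjw fsapk oiink ryzb vlntx amf
Final line 12: ryzb

Answer: ryzb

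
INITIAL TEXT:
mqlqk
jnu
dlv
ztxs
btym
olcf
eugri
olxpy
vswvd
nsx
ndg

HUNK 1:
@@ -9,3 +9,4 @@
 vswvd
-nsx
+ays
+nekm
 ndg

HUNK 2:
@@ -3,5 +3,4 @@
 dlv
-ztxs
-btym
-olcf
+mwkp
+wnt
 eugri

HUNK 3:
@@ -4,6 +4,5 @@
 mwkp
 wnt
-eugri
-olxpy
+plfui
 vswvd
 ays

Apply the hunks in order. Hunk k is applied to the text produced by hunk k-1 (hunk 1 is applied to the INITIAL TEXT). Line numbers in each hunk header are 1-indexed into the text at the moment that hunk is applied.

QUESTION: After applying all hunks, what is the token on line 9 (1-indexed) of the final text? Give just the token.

Answer: nekm

Derivation:
Hunk 1: at line 9 remove [nsx] add [ays,nekm] -> 12 lines: mqlqk jnu dlv ztxs btym olcf eugri olxpy vswvd ays nekm ndg
Hunk 2: at line 3 remove [ztxs,btym,olcf] add [mwkp,wnt] -> 11 lines: mqlqk jnu dlv mwkp wnt eugri olxpy vswvd ays nekm ndg
Hunk 3: at line 4 remove [eugri,olxpy] add [plfui] -> 10 lines: mqlqk jnu dlv mwkp wnt plfui vswvd ays nekm ndg
Final line 9: nekm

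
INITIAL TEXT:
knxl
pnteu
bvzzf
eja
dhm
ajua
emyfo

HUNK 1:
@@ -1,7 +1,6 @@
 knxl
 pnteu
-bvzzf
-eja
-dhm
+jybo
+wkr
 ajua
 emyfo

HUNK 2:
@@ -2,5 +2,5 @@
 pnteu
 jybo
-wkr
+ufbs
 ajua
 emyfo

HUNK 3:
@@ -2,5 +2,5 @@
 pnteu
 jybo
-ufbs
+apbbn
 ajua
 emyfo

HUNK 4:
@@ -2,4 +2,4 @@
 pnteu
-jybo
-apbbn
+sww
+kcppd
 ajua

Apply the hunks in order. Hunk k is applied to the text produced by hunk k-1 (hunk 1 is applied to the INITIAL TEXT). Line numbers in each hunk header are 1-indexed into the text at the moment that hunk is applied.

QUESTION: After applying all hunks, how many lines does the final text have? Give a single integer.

Hunk 1: at line 1 remove [bvzzf,eja,dhm] add [jybo,wkr] -> 6 lines: knxl pnteu jybo wkr ajua emyfo
Hunk 2: at line 2 remove [wkr] add [ufbs] -> 6 lines: knxl pnteu jybo ufbs ajua emyfo
Hunk 3: at line 2 remove [ufbs] add [apbbn] -> 6 lines: knxl pnteu jybo apbbn ajua emyfo
Hunk 4: at line 2 remove [jybo,apbbn] add [sww,kcppd] -> 6 lines: knxl pnteu sww kcppd ajua emyfo
Final line count: 6

Answer: 6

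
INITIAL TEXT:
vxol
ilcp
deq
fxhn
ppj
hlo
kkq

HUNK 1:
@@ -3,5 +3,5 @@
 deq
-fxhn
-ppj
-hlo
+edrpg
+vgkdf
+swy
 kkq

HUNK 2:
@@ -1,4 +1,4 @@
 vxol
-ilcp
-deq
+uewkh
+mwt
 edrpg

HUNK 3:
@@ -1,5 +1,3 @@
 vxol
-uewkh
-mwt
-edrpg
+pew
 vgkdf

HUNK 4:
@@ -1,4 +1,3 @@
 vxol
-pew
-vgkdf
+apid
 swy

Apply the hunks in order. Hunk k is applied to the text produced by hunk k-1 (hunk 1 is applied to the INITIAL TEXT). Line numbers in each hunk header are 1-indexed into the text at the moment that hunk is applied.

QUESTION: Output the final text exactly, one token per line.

Answer: vxol
apid
swy
kkq

Derivation:
Hunk 1: at line 3 remove [fxhn,ppj,hlo] add [edrpg,vgkdf,swy] -> 7 lines: vxol ilcp deq edrpg vgkdf swy kkq
Hunk 2: at line 1 remove [ilcp,deq] add [uewkh,mwt] -> 7 lines: vxol uewkh mwt edrpg vgkdf swy kkq
Hunk 3: at line 1 remove [uewkh,mwt,edrpg] add [pew] -> 5 lines: vxol pew vgkdf swy kkq
Hunk 4: at line 1 remove [pew,vgkdf] add [apid] -> 4 lines: vxol apid swy kkq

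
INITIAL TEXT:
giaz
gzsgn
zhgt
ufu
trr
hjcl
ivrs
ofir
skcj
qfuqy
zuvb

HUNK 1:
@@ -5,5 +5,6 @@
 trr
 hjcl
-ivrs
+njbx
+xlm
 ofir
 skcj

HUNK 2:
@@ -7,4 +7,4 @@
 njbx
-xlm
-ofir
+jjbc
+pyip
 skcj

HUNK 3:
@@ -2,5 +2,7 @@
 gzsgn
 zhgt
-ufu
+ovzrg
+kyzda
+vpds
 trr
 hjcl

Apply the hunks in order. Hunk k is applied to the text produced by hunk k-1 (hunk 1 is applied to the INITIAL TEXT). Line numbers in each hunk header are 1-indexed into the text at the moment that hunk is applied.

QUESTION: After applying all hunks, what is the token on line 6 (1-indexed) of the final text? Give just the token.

Answer: vpds

Derivation:
Hunk 1: at line 5 remove [ivrs] add [njbx,xlm] -> 12 lines: giaz gzsgn zhgt ufu trr hjcl njbx xlm ofir skcj qfuqy zuvb
Hunk 2: at line 7 remove [xlm,ofir] add [jjbc,pyip] -> 12 lines: giaz gzsgn zhgt ufu trr hjcl njbx jjbc pyip skcj qfuqy zuvb
Hunk 3: at line 2 remove [ufu] add [ovzrg,kyzda,vpds] -> 14 lines: giaz gzsgn zhgt ovzrg kyzda vpds trr hjcl njbx jjbc pyip skcj qfuqy zuvb
Final line 6: vpds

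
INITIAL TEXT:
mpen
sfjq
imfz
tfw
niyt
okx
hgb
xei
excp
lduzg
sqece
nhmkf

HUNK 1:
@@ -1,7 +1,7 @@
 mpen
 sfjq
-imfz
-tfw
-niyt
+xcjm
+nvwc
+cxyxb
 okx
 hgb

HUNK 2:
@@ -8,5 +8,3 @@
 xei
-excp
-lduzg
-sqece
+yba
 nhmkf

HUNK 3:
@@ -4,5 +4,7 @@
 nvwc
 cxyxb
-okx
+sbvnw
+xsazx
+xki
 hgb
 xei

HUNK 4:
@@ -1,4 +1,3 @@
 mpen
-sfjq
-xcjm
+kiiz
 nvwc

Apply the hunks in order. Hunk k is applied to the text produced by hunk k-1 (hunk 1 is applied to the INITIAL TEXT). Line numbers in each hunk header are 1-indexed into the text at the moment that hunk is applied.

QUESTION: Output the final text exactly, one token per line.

Answer: mpen
kiiz
nvwc
cxyxb
sbvnw
xsazx
xki
hgb
xei
yba
nhmkf

Derivation:
Hunk 1: at line 1 remove [imfz,tfw,niyt] add [xcjm,nvwc,cxyxb] -> 12 lines: mpen sfjq xcjm nvwc cxyxb okx hgb xei excp lduzg sqece nhmkf
Hunk 2: at line 8 remove [excp,lduzg,sqece] add [yba] -> 10 lines: mpen sfjq xcjm nvwc cxyxb okx hgb xei yba nhmkf
Hunk 3: at line 4 remove [okx] add [sbvnw,xsazx,xki] -> 12 lines: mpen sfjq xcjm nvwc cxyxb sbvnw xsazx xki hgb xei yba nhmkf
Hunk 4: at line 1 remove [sfjq,xcjm] add [kiiz] -> 11 lines: mpen kiiz nvwc cxyxb sbvnw xsazx xki hgb xei yba nhmkf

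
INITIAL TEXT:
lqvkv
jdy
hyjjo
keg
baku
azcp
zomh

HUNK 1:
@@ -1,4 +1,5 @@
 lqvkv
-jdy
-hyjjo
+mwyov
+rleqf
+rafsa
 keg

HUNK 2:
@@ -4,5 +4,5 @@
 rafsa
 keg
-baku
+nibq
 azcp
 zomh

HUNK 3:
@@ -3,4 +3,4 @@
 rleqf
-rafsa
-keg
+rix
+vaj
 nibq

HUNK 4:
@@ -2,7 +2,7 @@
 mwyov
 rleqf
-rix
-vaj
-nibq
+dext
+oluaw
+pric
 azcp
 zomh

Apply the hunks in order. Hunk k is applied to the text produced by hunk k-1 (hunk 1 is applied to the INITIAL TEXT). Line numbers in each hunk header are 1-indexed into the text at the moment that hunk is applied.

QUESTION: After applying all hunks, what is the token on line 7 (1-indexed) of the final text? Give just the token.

Hunk 1: at line 1 remove [jdy,hyjjo] add [mwyov,rleqf,rafsa] -> 8 lines: lqvkv mwyov rleqf rafsa keg baku azcp zomh
Hunk 2: at line 4 remove [baku] add [nibq] -> 8 lines: lqvkv mwyov rleqf rafsa keg nibq azcp zomh
Hunk 3: at line 3 remove [rafsa,keg] add [rix,vaj] -> 8 lines: lqvkv mwyov rleqf rix vaj nibq azcp zomh
Hunk 4: at line 2 remove [rix,vaj,nibq] add [dext,oluaw,pric] -> 8 lines: lqvkv mwyov rleqf dext oluaw pric azcp zomh
Final line 7: azcp

Answer: azcp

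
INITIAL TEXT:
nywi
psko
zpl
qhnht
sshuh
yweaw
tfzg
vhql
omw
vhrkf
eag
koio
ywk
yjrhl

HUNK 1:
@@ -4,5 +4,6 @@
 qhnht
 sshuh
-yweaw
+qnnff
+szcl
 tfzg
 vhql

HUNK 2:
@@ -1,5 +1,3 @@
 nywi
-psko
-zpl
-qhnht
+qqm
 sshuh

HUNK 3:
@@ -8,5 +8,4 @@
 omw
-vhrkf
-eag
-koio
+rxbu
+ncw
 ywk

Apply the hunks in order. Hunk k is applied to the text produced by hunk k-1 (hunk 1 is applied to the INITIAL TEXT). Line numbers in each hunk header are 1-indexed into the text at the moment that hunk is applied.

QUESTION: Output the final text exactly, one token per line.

Hunk 1: at line 4 remove [yweaw] add [qnnff,szcl] -> 15 lines: nywi psko zpl qhnht sshuh qnnff szcl tfzg vhql omw vhrkf eag koio ywk yjrhl
Hunk 2: at line 1 remove [psko,zpl,qhnht] add [qqm] -> 13 lines: nywi qqm sshuh qnnff szcl tfzg vhql omw vhrkf eag koio ywk yjrhl
Hunk 3: at line 8 remove [vhrkf,eag,koio] add [rxbu,ncw] -> 12 lines: nywi qqm sshuh qnnff szcl tfzg vhql omw rxbu ncw ywk yjrhl

Answer: nywi
qqm
sshuh
qnnff
szcl
tfzg
vhql
omw
rxbu
ncw
ywk
yjrhl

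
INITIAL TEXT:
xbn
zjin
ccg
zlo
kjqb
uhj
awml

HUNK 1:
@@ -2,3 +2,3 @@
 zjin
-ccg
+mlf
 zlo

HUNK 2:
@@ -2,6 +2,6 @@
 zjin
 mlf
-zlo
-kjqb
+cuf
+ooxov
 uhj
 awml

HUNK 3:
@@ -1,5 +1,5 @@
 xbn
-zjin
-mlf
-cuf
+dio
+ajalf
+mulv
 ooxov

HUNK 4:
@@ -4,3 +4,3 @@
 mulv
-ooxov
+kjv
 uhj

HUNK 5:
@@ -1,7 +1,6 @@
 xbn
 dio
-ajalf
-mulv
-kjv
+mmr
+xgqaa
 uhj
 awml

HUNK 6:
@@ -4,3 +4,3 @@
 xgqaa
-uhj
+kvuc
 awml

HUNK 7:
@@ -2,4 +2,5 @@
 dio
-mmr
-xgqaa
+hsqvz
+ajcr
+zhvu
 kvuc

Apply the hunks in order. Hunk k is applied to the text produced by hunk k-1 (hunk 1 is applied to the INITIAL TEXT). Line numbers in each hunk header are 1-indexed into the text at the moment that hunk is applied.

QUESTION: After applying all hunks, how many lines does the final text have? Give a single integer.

Answer: 7

Derivation:
Hunk 1: at line 2 remove [ccg] add [mlf] -> 7 lines: xbn zjin mlf zlo kjqb uhj awml
Hunk 2: at line 2 remove [zlo,kjqb] add [cuf,ooxov] -> 7 lines: xbn zjin mlf cuf ooxov uhj awml
Hunk 3: at line 1 remove [zjin,mlf,cuf] add [dio,ajalf,mulv] -> 7 lines: xbn dio ajalf mulv ooxov uhj awml
Hunk 4: at line 4 remove [ooxov] add [kjv] -> 7 lines: xbn dio ajalf mulv kjv uhj awml
Hunk 5: at line 1 remove [ajalf,mulv,kjv] add [mmr,xgqaa] -> 6 lines: xbn dio mmr xgqaa uhj awml
Hunk 6: at line 4 remove [uhj] add [kvuc] -> 6 lines: xbn dio mmr xgqaa kvuc awml
Hunk 7: at line 2 remove [mmr,xgqaa] add [hsqvz,ajcr,zhvu] -> 7 lines: xbn dio hsqvz ajcr zhvu kvuc awml
Final line count: 7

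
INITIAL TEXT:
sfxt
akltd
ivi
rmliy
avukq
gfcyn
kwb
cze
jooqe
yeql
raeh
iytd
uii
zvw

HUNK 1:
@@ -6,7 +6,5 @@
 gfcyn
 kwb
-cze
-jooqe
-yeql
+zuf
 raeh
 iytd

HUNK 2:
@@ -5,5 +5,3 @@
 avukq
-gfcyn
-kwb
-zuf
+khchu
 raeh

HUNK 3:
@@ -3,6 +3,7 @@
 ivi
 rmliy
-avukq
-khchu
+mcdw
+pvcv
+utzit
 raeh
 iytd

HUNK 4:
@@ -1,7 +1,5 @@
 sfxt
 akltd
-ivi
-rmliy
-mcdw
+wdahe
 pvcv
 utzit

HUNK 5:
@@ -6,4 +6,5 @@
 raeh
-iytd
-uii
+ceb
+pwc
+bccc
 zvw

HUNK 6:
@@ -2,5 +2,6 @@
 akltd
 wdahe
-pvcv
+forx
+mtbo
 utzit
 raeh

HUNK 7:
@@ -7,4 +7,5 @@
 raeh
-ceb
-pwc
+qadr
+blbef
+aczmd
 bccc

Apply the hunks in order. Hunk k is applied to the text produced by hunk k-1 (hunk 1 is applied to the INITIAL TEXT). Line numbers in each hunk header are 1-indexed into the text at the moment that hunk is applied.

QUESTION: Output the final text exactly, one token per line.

Hunk 1: at line 6 remove [cze,jooqe,yeql] add [zuf] -> 12 lines: sfxt akltd ivi rmliy avukq gfcyn kwb zuf raeh iytd uii zvw
Hunk 2: at line 5 remove [gfcyn,kwb,zuf] add [khchu] -> 10 lines: sfxt akltd ivi rmliy avukq khchu raeh iytd uii zvw
Hunk 3: at line 3 remove [avukq,khchu] add [mcdw,pvcv,utzit] -> 11 lines: sfxt akltd ivi rmliy mcdw pvcv utzit raeh iytd uii zvw
Hunk 4: at line 1 remove [ivi,rmliy,mcdw] add [wdahe] -> 9 lines: sfxt akltd wdahe pvcv utzit raeh iytd uii zvw
Hunk 5: at line 6 remove [iytd,uii] add [ceb,pwc,bccc] -> 10 lines: sfxt akltd wdahe pvcv utzit raeh ceb pwc bccc zvw
Hunk 6: at line 2 remove [pvcv] add [forx,mtbo] -> 11 lines: sfxt akltd wdahe forx mtbo utzit raeh ceb pwc bccc zvw
Hunk 7: at line 7 remove [ceb,pwc] add [qadr,blbef,aczmd] -> 12 lines: sfxt akltd wdahe forx mtbo utzit raeh qadr blbef aczmd bccc zvw

Answer: sfxt
akltd
wdahe
forx
mtbo
utzit
raeh
qadr
blbef
aczmd
bccc
zvw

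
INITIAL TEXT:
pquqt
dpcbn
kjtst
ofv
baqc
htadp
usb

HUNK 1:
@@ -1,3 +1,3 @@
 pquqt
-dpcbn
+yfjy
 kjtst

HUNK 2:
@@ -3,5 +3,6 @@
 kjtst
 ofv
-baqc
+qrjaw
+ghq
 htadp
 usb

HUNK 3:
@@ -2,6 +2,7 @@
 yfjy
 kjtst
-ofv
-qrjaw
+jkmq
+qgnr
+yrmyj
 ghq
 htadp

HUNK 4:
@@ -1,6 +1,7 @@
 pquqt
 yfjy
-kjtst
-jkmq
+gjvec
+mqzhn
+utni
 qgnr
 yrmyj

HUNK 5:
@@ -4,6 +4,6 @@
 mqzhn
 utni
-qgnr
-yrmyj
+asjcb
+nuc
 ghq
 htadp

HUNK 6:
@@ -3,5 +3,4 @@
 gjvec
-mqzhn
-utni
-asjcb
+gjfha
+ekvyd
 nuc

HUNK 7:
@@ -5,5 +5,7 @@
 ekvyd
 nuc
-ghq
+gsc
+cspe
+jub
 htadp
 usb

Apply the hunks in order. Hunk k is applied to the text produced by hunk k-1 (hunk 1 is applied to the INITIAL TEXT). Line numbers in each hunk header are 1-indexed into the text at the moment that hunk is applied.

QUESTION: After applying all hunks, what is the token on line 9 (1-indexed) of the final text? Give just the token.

Hunk 1: at line 1 remove [dpcbn] add [yfjy] -> 7 lines: pquqt yfjy kjtst ofv baqc htadp usb
Hunk 2: at line 3 remove [baqc] add [qrjaw,ghq] -> 8 lines: pquqt yfjy kjtst ofv qrjaw ghq htadp usb
Hunk 3: at line 2 remove [ofv,qrjaw] add [jkmq,qgnr,yrmyj] -> 9 lines: pquqt yfjy kjtst jkmq qgnr yrmyj ghq htadp usb
Hunk 4: at line 1 remove [kjtst,jkmq] add [gjvec,mqzhn,utni] -> 10 lines: pquqt yfjy gjvec mqzhn utni qgnr yrmyj ghq htadp usb
Hunk 5: at line 4 remove [qgnr,yrmyj] add [asjcb,nuc] -> 10 lines: pquqt yfjy gjvec mqzhn utni asjcb nuc ghq htadp usb
Hunk 6: at line 3 remove [mqzhn,utni,asjcb] add [gjfha,ekvyd] -> 9 lines: pquqt yfjy gjvec gjfha ekvyd nuc ghq htadp usb
Hunk 7: at line 5 remove [ghq] add [gsc,cspe,jub] -> 11 lines: pquqt yfjy gjvec gjfha ekvyd nuc gsc cspe jub htadp usb
Final line 9: jub

Answer: jub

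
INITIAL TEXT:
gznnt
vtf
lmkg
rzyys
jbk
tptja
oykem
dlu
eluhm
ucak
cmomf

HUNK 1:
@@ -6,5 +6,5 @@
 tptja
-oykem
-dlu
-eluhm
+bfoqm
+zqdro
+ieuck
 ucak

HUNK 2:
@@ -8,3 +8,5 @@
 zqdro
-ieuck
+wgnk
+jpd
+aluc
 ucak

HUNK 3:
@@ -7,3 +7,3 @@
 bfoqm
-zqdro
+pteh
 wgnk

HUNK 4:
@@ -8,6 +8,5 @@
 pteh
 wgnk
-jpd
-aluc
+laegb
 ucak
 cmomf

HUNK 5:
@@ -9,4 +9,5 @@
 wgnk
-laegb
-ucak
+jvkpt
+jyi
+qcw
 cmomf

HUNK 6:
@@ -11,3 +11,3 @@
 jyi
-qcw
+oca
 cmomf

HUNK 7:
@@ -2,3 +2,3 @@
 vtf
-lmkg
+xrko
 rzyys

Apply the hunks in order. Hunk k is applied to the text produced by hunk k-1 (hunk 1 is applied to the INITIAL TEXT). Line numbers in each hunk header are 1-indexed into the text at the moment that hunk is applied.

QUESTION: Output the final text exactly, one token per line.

Answer: gznnt
vtf
xrko
rzyys
jbk
tptja
bfoqm
pteh
wgnk
jvkpt
jyi
oca
cmomf

Derivation:
Hunk 1: at line 6 remove [oykem,dlu,eluhm] add [bfoqm,zqdro,ieuck] -> 11 lines: gznnt vtf lmkg rzyys jbk tptja bfoqm zqdro ieuck ucak cmomf
Hunk 2: at line 8 remove [ieuck] add [wgnk,jpd,aluc] -> 13 lines: gznnt vtf lmkg rzyys jbk tptja bfoqm zqdro wgnk jpd aluc ucak cmomf
Hunk 3: at line 7 remove [zqdro] add [pteh] -> 13 lines: gznnt vtf lmkg rzyys jbk tptja bfoqm pteh wgnk jpd aluc ucak cmomf
Hunk 4: at line 8 remove [jpd,aluc] add [laegb] -> 12 lines: gznnt vtf lmkg rzyys jbk tptja bfoqm pteh wgnk laegb ucak cmomf
Hunk 5: at line 9 remove [laegb,ucak] add [jvkpt,jyi,qcw] -> 13 lines: gznnt vtf lmkg rzyys jbk tptja bfoqm pteh wgnk jvkpt jyi qcw cmomf
Hunk 6: at line 11 remove [qcw] add [oca] -> 13 lines: gznnt vtf lmkg rzyys jbk tptja bfoqm pteh wgnk jvkpt jyi oca cmomf
Hunk 7: at line 2 remove [lmkg] add [xrko] -> 13 lines: gznnt vtf xrko rzyys jbk tptja bfoqm pteh wgnk jvkpt jyi oca cmomf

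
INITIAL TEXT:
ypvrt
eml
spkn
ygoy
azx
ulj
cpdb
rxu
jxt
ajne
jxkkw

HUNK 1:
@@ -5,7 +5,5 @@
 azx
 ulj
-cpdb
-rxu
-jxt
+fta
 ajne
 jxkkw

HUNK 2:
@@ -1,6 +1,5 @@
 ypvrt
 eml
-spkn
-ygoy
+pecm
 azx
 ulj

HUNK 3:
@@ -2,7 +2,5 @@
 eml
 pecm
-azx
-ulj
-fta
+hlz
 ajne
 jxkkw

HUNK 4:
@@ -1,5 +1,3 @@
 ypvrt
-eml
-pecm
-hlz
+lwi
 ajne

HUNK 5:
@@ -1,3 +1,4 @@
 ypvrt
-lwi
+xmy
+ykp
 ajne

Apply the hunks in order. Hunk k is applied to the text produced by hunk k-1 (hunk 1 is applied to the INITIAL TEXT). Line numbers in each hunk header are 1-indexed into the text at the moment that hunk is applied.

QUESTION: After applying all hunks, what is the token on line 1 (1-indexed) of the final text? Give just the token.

Hunk 1: at line 5 remove [cpdb,rxu,jxt] add [fta] -> 9 lines: ypvrt eml spkn ygoy azx ulj fta ajne jxkkw
Hunk 2: at line 1 remove [spkn,ygoy] add [pecm] -> 8 lines: ypvrt eml pecm azx ulj fta ajne jxkkw
Hunk 3: at line 2 remove [azx,ulj,fta] add [hlz] -> 6 lines: ypvrt eml pecm hlz ajne jxkkw
Hunk 4: at line 1 remove [eml,pecm,hlz] add [lwi] -> 4 lines: ypvrt lwi ajne jxkkw
Hunk 5: at line 1 remove [lwi] add [xmy,ykp] -> 5 lines: ypvrt xmy ykp ajne jxkkw
Final line 1: ypvrt

Answer: ypvrt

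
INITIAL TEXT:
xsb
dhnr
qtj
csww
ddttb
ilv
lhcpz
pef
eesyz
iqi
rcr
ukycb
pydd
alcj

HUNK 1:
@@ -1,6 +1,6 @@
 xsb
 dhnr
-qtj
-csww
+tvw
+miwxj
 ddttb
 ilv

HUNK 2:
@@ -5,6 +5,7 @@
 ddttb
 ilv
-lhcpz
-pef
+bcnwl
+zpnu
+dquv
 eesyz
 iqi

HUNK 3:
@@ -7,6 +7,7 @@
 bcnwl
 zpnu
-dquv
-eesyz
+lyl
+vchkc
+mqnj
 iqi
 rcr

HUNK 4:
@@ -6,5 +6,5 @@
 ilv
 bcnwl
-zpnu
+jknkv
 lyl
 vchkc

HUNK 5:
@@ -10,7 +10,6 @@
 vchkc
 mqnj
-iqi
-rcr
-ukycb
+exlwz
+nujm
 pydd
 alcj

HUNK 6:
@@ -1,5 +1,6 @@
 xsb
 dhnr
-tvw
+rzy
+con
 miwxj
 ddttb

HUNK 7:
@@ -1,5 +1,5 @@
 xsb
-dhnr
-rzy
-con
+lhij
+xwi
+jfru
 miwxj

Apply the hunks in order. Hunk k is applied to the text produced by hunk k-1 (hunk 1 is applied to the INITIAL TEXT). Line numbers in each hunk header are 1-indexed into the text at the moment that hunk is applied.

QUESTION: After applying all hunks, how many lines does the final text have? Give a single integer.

Answer: 16

Derivation:
Hunk 1: at line 1 remove [qtj,csww] add [tvw,miwxj] -> 14 lines: xsb dhnr tvw miwxj ddttb ilv lhcpz pef eesyz iqi rcr ukycb pydd alcj
Hunk 2: at line 5 remove [lhcpz,pef] add [bcnwl,zpnu,dquv] -> 15 lines: xsb dhnr tvw miwxj ddttb ilv bcnwl zpnu dquv eesyz iqi rcr ukycb pydd alcj
Hunk 3: at line 7 remove [dquv,eesyz] add [lyl,vchkc,mqnj] -> 16 lines: xsb dhnr tvw miwxj ddttb ilv bcnwl zpnu lyl vchkc mqnj iqi rcr ukycb pydd alcj
Hunk 4: at line 6 remove [zpnu] add [jknkv] -> 16 lines: xsb dhnr tvw miwxj ddttb ilv bcnwl jknkv lyl vchkc mqnj iqi rcr ukycb pydd alcj
Hunk 5: at line 10 remove [iqi,rcr,ukycb] add [exlwz,nujm] -> 15 lines: xsb dhnr tvw miwxj ddttb ilv bcnwl jknkv lyl vchkc mqnj exlwz nujm pydd alcj
Hunk 6: at line 1 remove [tvw] add [rzy,con] -> 16 lines: xsb dhnr rzy con miwxj ddttb ilv bcnwl jknkv lyl vchkc mqnj exlwz nujm pydd alcj
Hunk 7: at line 1 remove [dhnr,rzy,con] add [lhij,xwi,jfru] -> 16 lines: xsb lhij xwi jfru miwxj ddttb ilv bcnwl jknkv lyl vchkc mqnj exlwz nujm pydd alcj
Final line count: 16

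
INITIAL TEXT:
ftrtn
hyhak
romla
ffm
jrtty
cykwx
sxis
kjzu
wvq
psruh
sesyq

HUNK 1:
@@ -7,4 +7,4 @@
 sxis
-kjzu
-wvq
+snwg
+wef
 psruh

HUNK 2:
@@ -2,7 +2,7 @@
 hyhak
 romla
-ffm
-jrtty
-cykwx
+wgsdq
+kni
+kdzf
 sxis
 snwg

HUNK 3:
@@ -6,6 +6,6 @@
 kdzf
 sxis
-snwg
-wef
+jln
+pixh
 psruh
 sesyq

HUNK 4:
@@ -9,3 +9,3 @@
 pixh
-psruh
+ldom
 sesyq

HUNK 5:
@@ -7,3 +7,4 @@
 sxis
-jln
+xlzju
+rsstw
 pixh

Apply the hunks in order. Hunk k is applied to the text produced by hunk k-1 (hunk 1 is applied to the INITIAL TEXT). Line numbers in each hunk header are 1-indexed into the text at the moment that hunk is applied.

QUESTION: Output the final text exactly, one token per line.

Answer: ftrtn
hyhak
romla
wgsdq
kni
kdzf
sxis
xlzju
rsstw
pixh
ldom
sesyq

Derivation:
Hunk 1: at line 7 remove [kjzu,wvq] add [snwg,wef] -> 11 lines: ftrtn hyhak romla ffm jrtty cykwx sxis snwg wef psruh sesyq
Hunk 2: at line 2 remove [ffm,jrtty,cykwx] add [wgsdq,kni,kdzf] -> 11 lines: ftrtn hyhak romla wgsdq kni kdzf sxis snwg wef psruh sesyq
Hunk 3: at line 6 remove [snwg,wef] add [jln,pixh] -> 11 lines: ftrtn hyhak romla wgsdq kni kdzf sxis jln pixh psruh sesyq
Hunk 4: at line 9 remove [psruh] add [ldom] -> 11 lines: ftrtn hyhak romla wgsdq kni kdzf sxis jln pixh ldom sesyq
Hunk 5: at line 7 remove [jln] add [xlzju,rsstw] -> 12 lines: ftrtn hyhak romla wgsdq kni kdzf sxis xlzju rsstw pixh ldom sesyq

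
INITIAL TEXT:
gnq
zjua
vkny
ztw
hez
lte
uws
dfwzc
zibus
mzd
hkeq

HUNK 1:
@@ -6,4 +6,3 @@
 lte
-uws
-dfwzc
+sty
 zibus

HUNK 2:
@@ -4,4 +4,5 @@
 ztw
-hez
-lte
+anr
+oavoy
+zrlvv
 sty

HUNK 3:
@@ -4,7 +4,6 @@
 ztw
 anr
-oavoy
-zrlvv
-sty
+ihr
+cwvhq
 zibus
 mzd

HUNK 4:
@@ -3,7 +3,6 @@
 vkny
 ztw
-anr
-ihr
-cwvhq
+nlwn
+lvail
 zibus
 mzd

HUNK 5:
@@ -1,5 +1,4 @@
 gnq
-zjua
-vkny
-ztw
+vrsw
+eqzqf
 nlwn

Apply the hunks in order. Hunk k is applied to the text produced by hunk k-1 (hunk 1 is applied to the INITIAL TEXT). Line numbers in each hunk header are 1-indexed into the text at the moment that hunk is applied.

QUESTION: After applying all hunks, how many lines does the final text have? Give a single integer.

Answer: 8

Derivation:
Hunk 1: at line 6 remove [uws,dfwzc] add [sty] -> 10 lines: gnq zjua vkny ztw hez lte sty zibus mzd hkeq
Hunk 2: at line 4 remove [hez,lte] add [anr,oavoy,zrlvv] -> 11 lines: gnq zjua vkny ztw anr oavoy zrlvv sty zibus mzd hkeq
Hunk 3: at line 4 remove [oavoy,zrlvv,sty] add [ihr,cwvhq] -> 10 lines: gnq zjua vkny ztw anr ihr cwvhq zibus mzd hkeq
Hunk 4: at line 3 remove [anr,ihr,cwvhq] add [nlwn,lvail] -> 9 lines: gnq zjua vkny ztw nlwn lvail zibus mzd hkeq
Hunk 5: at line 1 remove [zjua,vkny,ztw] add [vrsw,eqzqf] -> 8 lines: gnq vrsw eqzqf nlwn lvail zibus mzd hkeq
Final line count: 8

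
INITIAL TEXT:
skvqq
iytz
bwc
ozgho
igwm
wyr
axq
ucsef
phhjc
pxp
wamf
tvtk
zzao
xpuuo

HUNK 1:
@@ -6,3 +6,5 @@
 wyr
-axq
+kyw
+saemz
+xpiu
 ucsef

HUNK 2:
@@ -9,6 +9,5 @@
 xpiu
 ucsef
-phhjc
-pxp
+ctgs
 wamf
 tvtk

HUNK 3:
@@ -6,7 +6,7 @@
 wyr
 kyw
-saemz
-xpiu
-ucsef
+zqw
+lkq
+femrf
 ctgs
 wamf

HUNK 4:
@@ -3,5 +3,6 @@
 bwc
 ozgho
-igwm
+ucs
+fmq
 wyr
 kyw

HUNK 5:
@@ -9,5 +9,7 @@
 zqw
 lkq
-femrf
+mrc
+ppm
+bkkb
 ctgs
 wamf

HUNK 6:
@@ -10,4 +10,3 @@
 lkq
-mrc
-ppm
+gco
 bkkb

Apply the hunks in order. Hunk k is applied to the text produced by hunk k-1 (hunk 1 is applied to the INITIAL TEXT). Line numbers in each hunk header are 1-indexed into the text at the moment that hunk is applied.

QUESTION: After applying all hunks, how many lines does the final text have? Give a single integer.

Answer: 17

Derivation:
Hunk 1: at line 6 remove [axq] add [kyw,saemz,xpiu] -> 16 lines: skvqq iytz bwc ozgho igwm wyr kyw saemz xpiu ucsef phhjc pxp wamf tvtk zzao xpuuo
Hunk 2: at line 9 remove [phhjc,pxp] add [ctgs] -> 15 lines: skvqq iytz bwc ozgho igwm wyr kyw saemz xpiu ucsef ctgs wamf tvtk zzao xpuuo
Hunk 3: at line 6 remove [saemz,xpiu,ucsef] add [zqw,lkq,femrf] -> 15 lines: skvqq iytz bwc ozgho igwm wyr kyw zqw lkq femrf ctgs wamf tvtk zzao xpuuo
Hunk 4: at line 3 remove [igwm] add [ucs,fmq] -> 16 lines: skvqq iytz bwc ozgho ucs fmq wyr kyw zqw lkq femrf ctgs wamf tvtk zzao xpuuo
Hunk 5: at line 9 remove [femrf] add [mrc,ppm,bkkb] -> 18 lines: skvqq iytz bwc ozgho ucs fmq wyr kyw zqw lkq mrc ppm bkkb ctgs wamf tvtk zzao xpuuo
Hunk 6: at line 10 remove [mrc,ppm] add [gco] -> 17 lines: skvqq iytz bwc ozgho ucs fmq wyr kyw zqw lkq gco bkkb ctgs wamf tvtk zzao xpuuo
Final line count: 17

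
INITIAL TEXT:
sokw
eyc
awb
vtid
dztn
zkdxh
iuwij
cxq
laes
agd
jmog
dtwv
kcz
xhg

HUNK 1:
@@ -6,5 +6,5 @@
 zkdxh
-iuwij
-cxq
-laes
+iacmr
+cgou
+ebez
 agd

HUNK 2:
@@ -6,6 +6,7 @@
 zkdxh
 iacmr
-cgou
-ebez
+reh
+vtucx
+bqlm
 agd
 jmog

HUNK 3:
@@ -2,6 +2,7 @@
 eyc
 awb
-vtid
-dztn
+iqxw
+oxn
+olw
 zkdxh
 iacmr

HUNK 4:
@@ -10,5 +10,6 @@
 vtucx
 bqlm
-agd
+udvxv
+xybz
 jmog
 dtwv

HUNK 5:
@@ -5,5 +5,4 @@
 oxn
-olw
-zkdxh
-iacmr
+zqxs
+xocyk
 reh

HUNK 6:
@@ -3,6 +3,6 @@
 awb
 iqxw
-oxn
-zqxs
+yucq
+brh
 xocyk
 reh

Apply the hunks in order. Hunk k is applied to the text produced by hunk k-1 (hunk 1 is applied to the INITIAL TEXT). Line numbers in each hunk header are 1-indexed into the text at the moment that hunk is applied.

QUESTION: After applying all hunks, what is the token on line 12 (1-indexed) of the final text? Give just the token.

Answer: xybz

Derivation:
Hunk 1: at line 6 remove [iuwij,cxq,laes] add [iacmr,cgou,ebez] -> 14 lines: sokw eyc awb vtid dztn zkdxh iacmr cgou ebez agd jmog dtwv kcz xhg
Hunk 2: at line 6 remove [cgou,ebez] add [reh,vtucx,bqlm] -> 15 lines: sokw eyc awb vtid dztn zkdxh iacmr reh vtucx bqlm agd jmog dtwv kcz xhg
Hunk 3: at line 2 remove [vtid,dztn] add [iqxw,oxn,olw] -> 16 lines: sokw eyc awb iqxw oxn olw zkdxh iacmr reh vtucx bqlm agd jmog dtwv kcz xhg
Hunk 4: at line 10 remove [agd] add [udvxv,xybz] -> 17 lines: sokw eyc awb iqxw oxn olw zkdxh iacmr reh vtucx bqlm udvxv xybz jmog dtwv kcz xhg
Hunk 5: at line 5 remove [olw,zkdxh,iacmr] add [zqxs,xocyk] -> 16 lines: sokw eyc awb iqxw oxn zqxs xocyk reh vtucx bqlm udvxv xybz jmog dtwv kcz xhg
Hunk 6: at line 3 remove [oxn,zqxs] add [yucq,brh] -> 16 lines: sokw eyc awb iqxw yucq brh xocyk reh vtucx bqlm udvxv xybz jmog dtwv kcz xhg
Final line 12: xybz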